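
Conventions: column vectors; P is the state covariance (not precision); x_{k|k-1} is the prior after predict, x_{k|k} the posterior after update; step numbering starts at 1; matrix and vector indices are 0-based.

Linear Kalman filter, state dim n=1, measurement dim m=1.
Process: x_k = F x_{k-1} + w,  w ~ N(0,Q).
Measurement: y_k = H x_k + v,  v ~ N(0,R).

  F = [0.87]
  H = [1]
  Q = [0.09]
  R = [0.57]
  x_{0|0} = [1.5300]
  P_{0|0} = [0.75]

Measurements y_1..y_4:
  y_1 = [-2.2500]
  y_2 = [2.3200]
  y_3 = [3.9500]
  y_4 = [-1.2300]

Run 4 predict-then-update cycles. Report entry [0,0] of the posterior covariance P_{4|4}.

P_post[0,0] = 0.1587

step 1: x^-=[1.3311]  P^-=[0.6577]  S=[1.2277]  K=[0.5357]  nu=[-3.5811]  x^+=[-0.5873]  P^+=[0.3054]
step 2: x^-=[-0.5110]  P^-=[0.3211]  S=[0.8911]  K=[0.3604]  nu=[2.8310]  x^+=[0.5092]  P^+=[0.2054]
step 3: x^-=[0.4430]  P^-=[0.2455]  S=[0.8155]  K=[0.3010]  nu=[3.5070]  x^+=[1.4987]  P^+=[0.1716]
step 4: x^-=[1.3038]  P^-=[0.2199]  S=[0.7899]  K=[0.2784]  nu=[-2.5338]  x^+=[0.5985]  P^+=[0.1587]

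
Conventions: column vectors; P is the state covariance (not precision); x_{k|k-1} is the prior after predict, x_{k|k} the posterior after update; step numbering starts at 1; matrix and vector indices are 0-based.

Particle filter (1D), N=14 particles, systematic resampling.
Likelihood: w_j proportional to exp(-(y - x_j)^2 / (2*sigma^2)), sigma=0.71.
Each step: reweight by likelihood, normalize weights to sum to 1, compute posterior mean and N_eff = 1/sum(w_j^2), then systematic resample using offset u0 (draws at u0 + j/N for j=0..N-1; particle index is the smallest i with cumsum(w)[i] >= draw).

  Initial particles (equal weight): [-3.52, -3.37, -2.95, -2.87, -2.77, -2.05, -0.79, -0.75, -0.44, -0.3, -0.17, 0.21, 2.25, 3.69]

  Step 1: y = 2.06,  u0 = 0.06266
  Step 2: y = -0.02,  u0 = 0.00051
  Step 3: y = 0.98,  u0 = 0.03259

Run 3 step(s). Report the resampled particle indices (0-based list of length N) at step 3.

step 1: w=[0.0000, 0.0000, 0.0000, 0.0000, 0.0000, 0.0000, 0.0003, 0.0004, 0.0019, 0.0037, 0.0067, 0.0310, 0.8900, 0.0661]  mean=2.2496  Neff=1.2538  idx=[12, 12, 12, 12, 12, 12, 12, 12, 12, 12, 12, 12, 12, 13]
step 2: w=[0.0769, 0.0769, 0.0769, 0.0769, 0.0769, 0.0769, 0.0769, 0.0769, 0.0769, 0.0769, 0.0769, 0.0769, 0.0769, 0.0000]  mean=2.2500  Neff=13.0004  idx=[0, 0, 1, 2, 3, 4, 5, 6, 7, 8, 9, 10, 11, 12]
step 3: w=[0.0714, 0.0714, 0.0714, 0.0714, 0.0714, 0.0714, 0.0714, 0.0714, 0.0714, 0.0714, 0.0714, 0.0714, 0.0714, 0.0714]  mean=2.2500  Neff=14.0000  idx=[0, 1, 2, 3, 4, 5, 6, 7, 8, 9, 10, 11, 12, 13]

resampled_idx = [0, 1, 2, 3, 4, 5, 6, 7, 8, 9, 10, 11, 12, 13]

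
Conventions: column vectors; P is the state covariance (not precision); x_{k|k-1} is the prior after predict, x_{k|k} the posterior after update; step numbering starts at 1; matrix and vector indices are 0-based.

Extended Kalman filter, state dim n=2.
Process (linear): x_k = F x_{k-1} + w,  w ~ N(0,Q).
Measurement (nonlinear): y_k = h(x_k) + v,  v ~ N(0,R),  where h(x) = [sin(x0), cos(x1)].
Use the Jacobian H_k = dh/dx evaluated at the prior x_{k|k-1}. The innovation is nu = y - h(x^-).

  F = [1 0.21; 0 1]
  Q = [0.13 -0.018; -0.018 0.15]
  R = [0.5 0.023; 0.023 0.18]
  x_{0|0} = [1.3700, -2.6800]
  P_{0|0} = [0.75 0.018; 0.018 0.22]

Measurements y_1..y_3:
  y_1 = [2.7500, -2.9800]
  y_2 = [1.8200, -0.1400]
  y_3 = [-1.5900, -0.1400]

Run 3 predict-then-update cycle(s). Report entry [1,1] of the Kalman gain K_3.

K[1,1] = -0.6537

step 1: x^-=[0.8072, -2.6800]  P^-=[0.8973 0.0462; 0.0462 0.3700]  H_jac=[0.6915 0.0000; 0.0000 0.4454]  S=[0.9291 0.0372; 0.0372 0.2534]  K=[0.6685 -0.0170; 0.0084 0.6491]  nu=[2.0276, -2.0847]  x^+=[2.1982, -4.0162]  P^+=[0.4828 0.0276; 0.0276 0.2628]
step 2: x^-=[1.3548, -4.0162]  P^-=[0.6360 0.0648; 0.0648 0.4128]  H_jac=[0.2143 0.0000; 0.0000 -0.7673]  S=[0.5292 0.0123; 0.0123 0.4230]  K=[0.2605 -0.1252; 0.0437 -0.7500]  nu=[0.8432, 0.5013]  x^+=[1.5117, -4.3553]  P^+=[0.5943 0.0216; 0.0216 0.1746]
step 3: x^-=[0.5971, -4.3553]  P^-=[0.7410 0.0402; 0.0402 0.3246]  H_jac=[0.8270 0.0000; 0.0000 -0.9369]  S=[1.0068 -0.0082; -0.0082 0.4650]  K=[0.6081 -0.0704; 0.0277 -0.6537]  nu=[-2.1522, 0.2096]  x^+=[-0.7265, -4.5520]  P^+=[0.3657 -0.0014; -0.0014 0.1249]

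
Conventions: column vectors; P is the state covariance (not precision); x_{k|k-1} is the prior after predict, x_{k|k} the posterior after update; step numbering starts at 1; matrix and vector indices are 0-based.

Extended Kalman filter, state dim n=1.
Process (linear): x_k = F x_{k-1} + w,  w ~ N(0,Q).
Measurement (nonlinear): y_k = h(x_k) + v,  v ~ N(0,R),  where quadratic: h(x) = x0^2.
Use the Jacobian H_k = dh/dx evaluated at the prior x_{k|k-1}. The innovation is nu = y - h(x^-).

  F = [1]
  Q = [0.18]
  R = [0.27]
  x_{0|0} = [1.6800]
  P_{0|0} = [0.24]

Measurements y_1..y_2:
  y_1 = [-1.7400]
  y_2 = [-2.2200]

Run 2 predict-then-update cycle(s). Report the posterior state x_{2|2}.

x_post = [-0.5644]

step 1: x^-=[1.6800]  P^-=[0.4200]  H_jac=[3.3600]  S=[5.0116]  K=[0.2816]  nu=[-4.5624]  x^+=[0.3953]  P^+=[0.0226]
step 2: x^-=[0.3953]  P^-=[0.2026]  H_jac=[0.7906]  S=[0.3966]  K=[0.4039]  nu=[-2.3763]  x^+=[-0.5644]  P^+=[0.1379]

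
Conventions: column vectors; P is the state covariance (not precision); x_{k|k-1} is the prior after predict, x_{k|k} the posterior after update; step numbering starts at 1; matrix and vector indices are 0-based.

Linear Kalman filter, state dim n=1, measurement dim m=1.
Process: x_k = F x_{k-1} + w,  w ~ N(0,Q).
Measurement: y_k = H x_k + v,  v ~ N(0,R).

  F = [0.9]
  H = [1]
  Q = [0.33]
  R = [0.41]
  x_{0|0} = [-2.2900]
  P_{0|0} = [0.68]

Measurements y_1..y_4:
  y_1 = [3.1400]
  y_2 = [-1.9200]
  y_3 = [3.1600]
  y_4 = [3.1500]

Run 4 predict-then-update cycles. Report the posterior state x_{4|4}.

step 1: x^-=[-2.0610]  P^-=[0.8808]  S=[1.2908]  K=[0.6824]  nu=[5.2010]  x^+=[1.4880]  P^+=[0.2798]
step 2: x^-=[1.3392]  P^-=[0.5566]  S=[0.9666]  K=[0.5758]  nu=[-3.2592]  x^+=[-0.5376]  P^+=[0.2361]
step 3: x^-=[-0.4838]  P^-=[0.5212]  S=[0.9312]  K=[0.5597]  nu=[3.6438]  x^+=[1.5557]  P^+=[0.2295]
step 4: x^-=[1.4001]  P^-=[0.5159]  S=[0.9259]  K=[0.5572]  nu=[1.7499]  x^+=[2.3751]  P^+=[0.2284]

x_post = [2.3751]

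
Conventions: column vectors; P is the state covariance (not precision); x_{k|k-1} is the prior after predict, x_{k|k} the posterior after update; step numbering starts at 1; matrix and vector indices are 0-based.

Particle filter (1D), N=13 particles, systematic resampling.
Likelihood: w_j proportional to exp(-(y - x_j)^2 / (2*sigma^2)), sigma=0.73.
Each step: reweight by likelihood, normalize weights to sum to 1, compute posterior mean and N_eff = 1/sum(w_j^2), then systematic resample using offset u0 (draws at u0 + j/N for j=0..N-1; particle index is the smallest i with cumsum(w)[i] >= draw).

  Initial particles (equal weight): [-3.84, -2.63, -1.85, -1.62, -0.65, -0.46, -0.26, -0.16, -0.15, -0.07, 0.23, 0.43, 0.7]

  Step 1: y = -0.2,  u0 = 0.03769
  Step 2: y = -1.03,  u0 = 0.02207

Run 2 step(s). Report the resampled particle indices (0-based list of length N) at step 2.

step 1: w=[0.0000, 0.0005, 0.0098, 0.0189, 0.1037, 0.1177, 0.1250, 0.1252, 0.1251, 0.1235, 0.1055, 0.0864, 0.0587]  mean=-0.1490  Neff=9.1477  idx=[4, 4, 5, 6, 6, 7, 7, 8, 9, 9, 10, 11, 12]
step 2: w=[0.1373, 0.1373, 0.1159, 0.0901, 0.0901, 0.0773, 0.0773, 0.0760, 0.0662, 0.0662, 0.0354, 0.0213, 0.0095]  mean=-0.3001  Neff=10.4518  idx=[0, 0, 1, 1, 2, 3, 4, 4, 5, 6, 7, 9, 10]

resampled_idx = [0, 0, 1, 1, 2, 3, 4, 4, 5, 6, 7, 9, 10]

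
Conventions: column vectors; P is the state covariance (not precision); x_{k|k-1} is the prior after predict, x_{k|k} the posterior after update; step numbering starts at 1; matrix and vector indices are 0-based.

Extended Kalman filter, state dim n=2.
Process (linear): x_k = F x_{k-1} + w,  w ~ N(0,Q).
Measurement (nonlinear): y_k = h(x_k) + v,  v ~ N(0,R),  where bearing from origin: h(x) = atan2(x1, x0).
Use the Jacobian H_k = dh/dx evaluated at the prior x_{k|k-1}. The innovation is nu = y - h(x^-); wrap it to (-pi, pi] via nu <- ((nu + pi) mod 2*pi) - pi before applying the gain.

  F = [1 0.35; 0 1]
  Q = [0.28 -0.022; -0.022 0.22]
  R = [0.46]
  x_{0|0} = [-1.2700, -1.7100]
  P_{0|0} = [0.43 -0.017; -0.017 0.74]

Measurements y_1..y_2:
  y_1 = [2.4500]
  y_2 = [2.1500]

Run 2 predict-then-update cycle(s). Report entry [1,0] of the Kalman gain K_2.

K[1,0] = -0.4946

step 1: x^-=[-1.8685, -1.7100]  P^-=[0.7887 0.2200; 0.2200 0.9600]  H_jac=[0.2665 -0.2913]  S=[0.5633]  K=[0.2595; -0.3923]  nu=[-1.4327]  x^+=[-2.2402, -1.1480]  P^+=[0.7508 0.2773; 0.2773 0.8733]
step 2: x^-=[-2.6421, -1.1480]  P^-=[1.3319 0.5610; 0.5610 1.0933]  H_jac=[0.1383 -0.3184]  S=[0.5469]  K=[0.0103; -0.4946]  nu=[-1.4015]  x^+=[-2.6565, -0.4549]  P^+=[1.3319 0.5638; 0.5638 0.9595]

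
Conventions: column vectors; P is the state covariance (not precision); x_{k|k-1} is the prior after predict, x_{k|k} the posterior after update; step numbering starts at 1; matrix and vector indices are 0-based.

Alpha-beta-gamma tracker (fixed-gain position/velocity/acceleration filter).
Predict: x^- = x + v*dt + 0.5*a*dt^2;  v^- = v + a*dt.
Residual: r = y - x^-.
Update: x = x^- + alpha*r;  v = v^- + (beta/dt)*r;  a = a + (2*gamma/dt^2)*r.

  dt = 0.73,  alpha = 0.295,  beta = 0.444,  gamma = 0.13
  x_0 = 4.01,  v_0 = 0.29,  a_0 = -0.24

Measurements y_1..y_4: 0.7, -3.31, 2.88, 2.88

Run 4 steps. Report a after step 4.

step 1: x_pred=4.1578  r=-3.4578  x^+=3.1377  v^+=-1.9883  a^+=-1.9270
step 2: x_pred=1.1728  r=-4.4828  x^+=-0.1496  v^+=-6.1215  a^+=-4.1142
step 3: x_pred=-5.7146  r=8.5946  x^+=-3.1792  v^+=-3.8975  a^+=0.0791
step 4: x_pred=-6.0033  r=8.8833  x^+=-3.3827  v^+=1.5632  a^+=4.4132

a_post = 4.4132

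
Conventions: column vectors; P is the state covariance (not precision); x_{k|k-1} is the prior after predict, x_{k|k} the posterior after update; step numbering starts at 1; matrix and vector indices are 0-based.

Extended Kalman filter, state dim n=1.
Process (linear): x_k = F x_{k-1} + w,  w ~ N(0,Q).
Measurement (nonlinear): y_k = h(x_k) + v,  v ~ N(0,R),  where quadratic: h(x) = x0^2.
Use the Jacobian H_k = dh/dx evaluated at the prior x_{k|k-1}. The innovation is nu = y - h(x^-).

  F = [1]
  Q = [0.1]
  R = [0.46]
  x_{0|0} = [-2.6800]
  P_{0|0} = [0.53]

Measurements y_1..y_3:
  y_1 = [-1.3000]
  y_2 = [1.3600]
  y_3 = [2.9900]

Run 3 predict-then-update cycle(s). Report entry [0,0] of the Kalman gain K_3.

step 1: x^-=[-2.6800]  P^-=[0.6300]  H_jac=[-5.3600]  S=[18.5596]  K=[-0.1819]  nu=[-8.4824]  x^+=[-1.1367]  P^+=[0.0156]
step 2: x^-=[-1.1367]  P^-=[0.1156]  H_jac=[-2.2734]  S=[1.0575]  K=[-0.2485]  nu=[0.0679]  x^+=[-1.1536]  P^+=[0.0503]
step 3: x^-=[-1.1536]  P^-=[0.1503]  H_jac=[-2.3071]  S=[1.2600]  K=[-0.2752]  nu=[1.6593]  x^+=[-1.6102]  P^+=[0.0549]

K[0,0] = -0.2752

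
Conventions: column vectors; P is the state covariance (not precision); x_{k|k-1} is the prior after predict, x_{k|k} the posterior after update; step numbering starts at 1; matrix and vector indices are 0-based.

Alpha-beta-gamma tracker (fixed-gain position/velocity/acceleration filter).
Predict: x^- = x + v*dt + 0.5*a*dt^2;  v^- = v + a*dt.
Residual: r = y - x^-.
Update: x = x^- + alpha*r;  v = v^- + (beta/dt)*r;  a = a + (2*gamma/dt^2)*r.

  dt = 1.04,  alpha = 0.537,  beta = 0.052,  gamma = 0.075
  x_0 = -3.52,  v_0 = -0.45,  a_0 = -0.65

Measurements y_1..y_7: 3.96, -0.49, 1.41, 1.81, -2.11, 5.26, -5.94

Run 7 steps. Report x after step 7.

step 1: x_pred=-4.3395  r=8.2995  x^+=0.1173  v^+=-0.7110  a^+=0.5010
step 2: x_pred=-0.3512  r=-0.1388  x^+=-0.4257  v^+=-0.1969  a^+=0.4818
step 3: x_pred=-0.3700  r=1.7800  x^+=0.5859  v^+=0.3931  a^+=0.7286
step 4: x_pred=1.3887  r=0.4213  x^+=1.6150  v^+=1.1719  a^+=0.7870
step 5: x_pred=3.2594  r=-5.3694  x^+=0.3760  v^+=1.7220  a^+=0.0424
step 6: x_pred=2.1898  r=3.0702  x^+=3.8385  v^+=1.9196  a^+=0.4682
step 7: x_pred=6.0880  r=-12.0280  x^+=-0.3710  v^+=1.8051  a^+=-1.1999

x_post = -0.3710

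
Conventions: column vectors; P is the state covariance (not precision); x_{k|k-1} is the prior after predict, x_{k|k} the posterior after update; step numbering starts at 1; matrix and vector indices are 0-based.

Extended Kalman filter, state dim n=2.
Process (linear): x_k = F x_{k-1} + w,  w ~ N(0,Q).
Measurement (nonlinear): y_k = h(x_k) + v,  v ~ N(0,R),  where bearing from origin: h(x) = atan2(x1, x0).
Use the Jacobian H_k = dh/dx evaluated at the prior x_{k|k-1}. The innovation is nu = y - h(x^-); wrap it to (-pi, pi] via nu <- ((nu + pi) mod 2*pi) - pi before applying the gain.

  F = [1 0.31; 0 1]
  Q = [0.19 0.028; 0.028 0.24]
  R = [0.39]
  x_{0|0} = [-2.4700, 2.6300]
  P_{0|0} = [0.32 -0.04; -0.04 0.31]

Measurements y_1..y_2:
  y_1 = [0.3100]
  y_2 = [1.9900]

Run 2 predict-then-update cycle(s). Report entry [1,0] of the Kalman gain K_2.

K[1,0] = -0.1726

step 1: x^-=[-1.6547, 2.6300]  P^-=[0.5150 0.0841; 0.0841 0.5500]  H_jac=[-0.2724 -0.1714]  S=[0.4522]  K=[-0.3421; -0.2591]  nu=[-1.8224]  x^+=[-1.0313, 3.1022]  P^+=[0.4621 0.0440; 0.0440 0.5196]
step 2: x^-=[-0.0696, 3.1022]  P^-=[0.7293 0.2331; 0.2331 0.7596]  H_jac=[-0.3222 -0.0072]  S=[0.4668]  K=[-0.5069; -0.1726]  nu=[0.3968]  x^+=[-0.2708, 3.0337]  P^+=[0.6093 0.1922; 0.1922 0.7457]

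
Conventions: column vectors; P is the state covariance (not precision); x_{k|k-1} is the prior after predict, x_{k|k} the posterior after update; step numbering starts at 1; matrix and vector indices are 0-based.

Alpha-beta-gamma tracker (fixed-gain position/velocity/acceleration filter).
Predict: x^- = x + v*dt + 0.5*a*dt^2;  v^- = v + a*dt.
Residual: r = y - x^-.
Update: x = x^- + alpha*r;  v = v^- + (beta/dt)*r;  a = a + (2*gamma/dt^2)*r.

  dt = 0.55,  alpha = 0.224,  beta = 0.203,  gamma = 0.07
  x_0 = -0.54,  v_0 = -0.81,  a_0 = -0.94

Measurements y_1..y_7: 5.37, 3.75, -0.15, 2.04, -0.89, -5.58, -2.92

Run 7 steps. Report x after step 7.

step 1: x_pred=-1.1277  r=6.4977  x^+=0.3278  v^+=1.0712  a^+=2.0672
step 2: x_pred=1.2296  r=2.5204  x^+=1.7942  v^+=3.1384  a^+=3.2336
step 3: x_pred=4.0094  r=-4.1594  x^+=3.0777  v^+=3.3817  a^+=1.3086
step 4: x_pred=5.1356  r=-3.0956  x^+=4.4422  v^+=2.9589  a^+=-0.1241
step 5: x_pred=6.0508  r=-6.9408  x^+=4.4961  v^+=0.3289  a^+=-3.3363
step 6: x_pred=4.1723  r=-9.7523  x^+=1.9878  v^+=-5.1056  a^+=-7.8498
step 7: x_pred=-2.0076  r=-0.9124  x^+=-2.2119  v^+=-9.7598  a^+=-8.2721

x_post = -2.2119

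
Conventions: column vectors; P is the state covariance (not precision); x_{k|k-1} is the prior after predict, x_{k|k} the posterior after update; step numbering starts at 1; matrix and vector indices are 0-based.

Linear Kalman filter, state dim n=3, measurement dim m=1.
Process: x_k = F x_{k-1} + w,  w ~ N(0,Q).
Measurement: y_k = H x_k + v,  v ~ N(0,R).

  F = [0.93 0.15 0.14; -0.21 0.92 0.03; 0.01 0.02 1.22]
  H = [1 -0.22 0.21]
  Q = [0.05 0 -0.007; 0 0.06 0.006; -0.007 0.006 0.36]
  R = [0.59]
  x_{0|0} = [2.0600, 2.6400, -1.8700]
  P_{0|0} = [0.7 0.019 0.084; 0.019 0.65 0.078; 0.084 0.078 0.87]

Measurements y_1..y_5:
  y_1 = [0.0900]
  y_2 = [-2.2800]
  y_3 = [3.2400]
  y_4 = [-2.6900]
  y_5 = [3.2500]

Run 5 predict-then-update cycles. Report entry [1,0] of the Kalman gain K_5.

K[1,0] = 0.1192

step 1: x^-=[2.0500, 1.9401, -2.2080]  P^-=[0.7176 -0.0174 0.2604; -0.0174 0.6377 0.1145; 0.2604 0.1145 1.6611]  S=[1.5181]  K=[0.5112; -0.0881; 0.3847]  nu=[-1.0695]  x^+=[1.5033, 2.0343, -2.6194]  P^+=[0.3208 0.0509 -0.0382; 0.0509 0.6259 0.1659; -0.0382 0.1659 1.4365]
step 2: x^-=[1.3365, 1.4773, -3.1400]  P^-=[0.3810 0.0939 0.2317; 0.0939 0.5952 0.2658; 0.2317 0.2658 2.5055]  S=[1.1417]  K=[0.3582; 0.0164; 0.6126]  nu=[-2.6321]  x^+=[0.3937, 1.4340, -4.7523]  P^+=[0.2345 0.0872 -0.0188; 0.0872 0.5949 0.2543; -0.0188 0.2543 2.0771]
step 3: x^-=[-0.0841, 1.0941, -5.7652]  P^-=[0.3370 0.1508 0.3793; 0.1508 0.5563 0.3833; 0.3793 0.3833 3.4638]  S=[1.1642]  K=[0.3294; 0.0935; 0.8782]  nu=[4.7755]  x^+=[1.4888, 1.5407, -1.5714]  P^+=[0.2107 0.1149 0.0426; 0.1149 0.5461 0.2877; 0.0426 0.2877 2.5659]
step 4: x^-=[1.3957, 1.0577, -1.8714]  P^-=[0.3500 0.1780 0.5390; 0.1780 0.5048 0.4223; 0.5390 0.4223 4.1944]  S=[1.2585]  K=[0.3370; 0.1237; 1.0544]  nu=[-3.4601]  x^+=[0.2298, 0.6298, -5.5196]  P^+=[0.2071 0.1256 0.0919; 0.1256 0.4856 0.2582; 0.0919 0.2582 2.7953]
step 5: x^-=[-0.4645, 0.3656, -6.7191]  P^-=[0.3647 0.1760 0.6287; 0.1760 0.4472 0.3839; 0.6287 0.3839 4.5357]  S=[1.3275]  K=[0.3450; 0.1192; 1.1275]  nu=[5.2060]  x^+=[1.3315, 0.9863, -0.8492]  P^+=[0.2067 0.1214 0.1123; 0.1214 0.4283 0.2054; 0.1123 0.2054 2.8481]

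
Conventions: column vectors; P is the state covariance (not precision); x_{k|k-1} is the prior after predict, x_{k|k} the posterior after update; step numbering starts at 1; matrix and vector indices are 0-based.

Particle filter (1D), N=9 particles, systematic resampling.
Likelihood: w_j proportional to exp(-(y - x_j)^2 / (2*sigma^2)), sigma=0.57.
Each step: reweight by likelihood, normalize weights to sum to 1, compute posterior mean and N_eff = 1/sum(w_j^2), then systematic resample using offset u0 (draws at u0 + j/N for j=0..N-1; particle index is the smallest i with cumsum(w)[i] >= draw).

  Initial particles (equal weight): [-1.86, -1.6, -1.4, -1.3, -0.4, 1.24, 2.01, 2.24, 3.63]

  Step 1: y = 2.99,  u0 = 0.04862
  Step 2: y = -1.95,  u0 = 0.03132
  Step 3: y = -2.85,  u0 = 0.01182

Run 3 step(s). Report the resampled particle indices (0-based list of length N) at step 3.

resampled_idx = [0, 1, 2, 3, 4, 5, 6, 7, 8]

step 1: w=[0.0000, 0.0000, 0.0000, 0.0000, 0.0000, 0.0075, 0.1916, 0.3535, 0.4473]  mean=2.8101  Neff=2.7637  idx=[6, 6, 7, 7, 7, 8, 8, 8, 8]
step 2: w=[0.4613, 0.4613, 0.0258, 0.0258, 0.0258, 0.0000, 0.0000, 0.0000, 0.0000]  mean=2.0278  Neff=2.3383  idx=[0, 0, 0, 0, 1, 1, 1, 1, 1]
step 3: w=[0.1111, 0.1111, 0.1111, 0.1111, 0.1111, 0.1111, 0.1111, 0.1111, 0.1111]  mean=2.0100  Neff=9.0000  idx=[0, 1, 2, 3, 4, 5, 6, 7, 8]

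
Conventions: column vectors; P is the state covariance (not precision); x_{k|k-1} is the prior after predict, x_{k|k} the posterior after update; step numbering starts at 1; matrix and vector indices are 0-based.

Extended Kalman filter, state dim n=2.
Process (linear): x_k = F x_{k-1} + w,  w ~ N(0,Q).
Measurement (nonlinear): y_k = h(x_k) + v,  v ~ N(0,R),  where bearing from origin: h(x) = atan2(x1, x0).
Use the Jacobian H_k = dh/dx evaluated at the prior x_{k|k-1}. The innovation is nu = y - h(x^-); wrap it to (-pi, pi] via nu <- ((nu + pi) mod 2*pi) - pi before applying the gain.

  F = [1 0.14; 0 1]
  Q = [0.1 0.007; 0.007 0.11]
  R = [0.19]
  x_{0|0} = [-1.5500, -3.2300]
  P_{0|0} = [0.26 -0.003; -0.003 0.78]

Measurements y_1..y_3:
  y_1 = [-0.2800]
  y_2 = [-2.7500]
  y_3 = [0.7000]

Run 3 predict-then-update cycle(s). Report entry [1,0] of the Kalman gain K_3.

K[1,0] = -0.2715

step 1: x^-=[-2.0022, -3.2300]  P^-=[0.3744 0.1132; 0.1132 0.8900]  H_jac=[0.2237 -0.1386]  S=[0.2188]  K=[0.3110; -0.4482]  nu=[1.8457]  x^+=[-1.4282, -4.0572]  P^+=[0.3533 0.1437; 0.1437 0.8460]
step 2: x^-=[-1.9962, -4.0572]  P^-=[0.5101 0.2691; 0.2691 0.9560]  H_jac=[0.1984 -0.0976]  S=[0.2088]  K=[0.3590; -0.1913]  nu=[-0.7220]  x^+=[-2.2554, -3.9191]  P^+=[0.4832 0.2835; 0.2835 0.9484]
step 3: x^-=[-2.8040, -3.9191]  P^-=[0.6812 0.4233; 0.4233 1.0584]  H_jac=[0.1688 -0.1207]  S=[0.2076]  K=[0.3076; -0.2715]  nu=[2.8918]  x^+=[-1.9146, -4.7044]  P^+=[0.6615 0.4406; 0.4406 1.0431]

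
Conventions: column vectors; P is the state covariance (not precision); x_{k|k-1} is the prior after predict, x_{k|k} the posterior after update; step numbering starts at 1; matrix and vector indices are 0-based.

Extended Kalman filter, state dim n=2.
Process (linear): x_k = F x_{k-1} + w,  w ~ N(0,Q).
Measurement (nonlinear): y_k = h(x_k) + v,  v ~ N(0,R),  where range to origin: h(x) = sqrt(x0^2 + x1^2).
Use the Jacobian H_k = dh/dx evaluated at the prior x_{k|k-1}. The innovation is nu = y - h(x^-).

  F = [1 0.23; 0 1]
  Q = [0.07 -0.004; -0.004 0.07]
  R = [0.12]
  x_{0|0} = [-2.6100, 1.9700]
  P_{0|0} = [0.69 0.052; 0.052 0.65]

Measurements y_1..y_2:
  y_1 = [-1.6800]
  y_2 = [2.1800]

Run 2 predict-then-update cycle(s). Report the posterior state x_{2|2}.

x_post = [2.1539, 0.4510]

step 1: x^-=[-2.1569, 1.9700]  P^-=[0.8183 0.1975; 0.1975 0.7200]  H_jac=[-0.7384 0.6744]  S=[0.6969]  K=[-0.6759; 0.4875]  nu=[-4.6012]  x^+=[0.9529, -0.2730]  P^+=[0.5000 0.4271; 0.4271 0.5544]
step 2: x^-=[0.8901, -0.2730]  P^-=[0.7958 0.5506; 0.5506 0.6244]  H_jac=[0.9560 -0.2932]  S=[0.5923]  K=[1.0119; 0.5797]  nu=[1.2489]  x^+=[2.1539, 0.4510]  P^+=[0.1893 0.2032; 0.2032 0.4254]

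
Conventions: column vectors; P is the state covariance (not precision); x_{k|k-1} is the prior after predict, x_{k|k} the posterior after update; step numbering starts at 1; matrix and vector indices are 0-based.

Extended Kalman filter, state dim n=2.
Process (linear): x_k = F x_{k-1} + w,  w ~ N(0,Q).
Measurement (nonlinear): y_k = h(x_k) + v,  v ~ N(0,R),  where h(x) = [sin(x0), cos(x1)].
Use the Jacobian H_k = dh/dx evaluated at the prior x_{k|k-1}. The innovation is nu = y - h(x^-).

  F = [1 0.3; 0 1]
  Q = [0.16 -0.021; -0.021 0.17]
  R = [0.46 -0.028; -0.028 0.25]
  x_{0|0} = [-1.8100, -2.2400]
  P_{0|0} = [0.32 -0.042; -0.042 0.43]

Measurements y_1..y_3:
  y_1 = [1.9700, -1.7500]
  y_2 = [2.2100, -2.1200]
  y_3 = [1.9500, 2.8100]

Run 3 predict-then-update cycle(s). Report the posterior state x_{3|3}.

step 1: x^-=[-2.4820, -2.2400]  P^-=[0.4935 0.0660; 0.0660 0.6000]  H_jac=[-0.7902 0.0000; 0.0000 0.7843]  S=[0.7682 -0.0689; -0.0689 0.6191]  K=[-0.5052 0.0274; 0.0003 0.7602]  nu=[2.5828, -1.1296]  x^+=[-3.8178, -3.0980]  P^+=[0.2951 0.0268; 0.0268 0.2423]
step 2: x^-=[-4.7472, -3.0980]  P^-=[0.4929 0.0785; 0.0785 0.4123]  H_jac=[0.0348 0.0000; 0.0000 0.0436]  S=[0.4606 -0.0279; -0.0279 0.2508]  K=[0.0383 0.0179; 0.0103 0.0729]  nu=[1.2106, -1.1210]  x^+=[-4.7209, -3.1671]  P^+=[0.4922 0.0780; 0.0780 0.4110]
step 3: x^-=[-5.6710, -3.1671]  P^-=[0.7360 0.1803; 0.1803 0.5810]  H_jac=[0.8184 0.0000; 0.0000 -0.0255]  S=[0.9530 -0.0318; -0.0318 0.2504]  K=[0.6341 0.0621; 0.1535 -0.0398]  nu=[1.3754, 3.8097]  x^+=[-4.5624, -3.1074]  P^+=[0.3543 0.0877; 0.0877 0.5577]

x_post = [-4.5624, -3.1074]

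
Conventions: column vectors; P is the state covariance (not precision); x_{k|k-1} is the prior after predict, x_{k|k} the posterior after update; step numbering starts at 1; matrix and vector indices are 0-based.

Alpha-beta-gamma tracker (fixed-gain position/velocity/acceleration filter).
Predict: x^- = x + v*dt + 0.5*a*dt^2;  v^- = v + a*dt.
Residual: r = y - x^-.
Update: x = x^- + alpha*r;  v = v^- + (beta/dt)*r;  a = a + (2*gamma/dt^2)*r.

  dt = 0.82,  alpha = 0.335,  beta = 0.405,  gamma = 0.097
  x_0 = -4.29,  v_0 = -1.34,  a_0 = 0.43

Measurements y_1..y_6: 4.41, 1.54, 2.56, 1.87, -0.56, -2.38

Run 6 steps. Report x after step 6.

x_post = 0.3531

step 1: x_pred=-5.2442  r=9.6542  x^+=-2.0101  v^+=3.7808  a^+=3.2154
step 2: x_pred=2.1713  r=-0.6313  x^+=1.9598  v^+=6.1057  a^+=3.0333
step 3: x_pred=7.9863  r=-5.4263  x^+=6.1685  v^+=5.9130  a^+=1.4677
step 4: x_pred=11.5106  r=-9.6406  x^+=8.2810  v^+=2.3550  a^+=-1.3138
step 5: x_pred=9.7704  r=-10.3304  x^+=6.3097  v^+=-3.8245  a^+=-4.2943
step 6: x_pred=1.7299  r=-4.1099  x^+=0.3531  v^+=-9.3757  a^+=-5.4801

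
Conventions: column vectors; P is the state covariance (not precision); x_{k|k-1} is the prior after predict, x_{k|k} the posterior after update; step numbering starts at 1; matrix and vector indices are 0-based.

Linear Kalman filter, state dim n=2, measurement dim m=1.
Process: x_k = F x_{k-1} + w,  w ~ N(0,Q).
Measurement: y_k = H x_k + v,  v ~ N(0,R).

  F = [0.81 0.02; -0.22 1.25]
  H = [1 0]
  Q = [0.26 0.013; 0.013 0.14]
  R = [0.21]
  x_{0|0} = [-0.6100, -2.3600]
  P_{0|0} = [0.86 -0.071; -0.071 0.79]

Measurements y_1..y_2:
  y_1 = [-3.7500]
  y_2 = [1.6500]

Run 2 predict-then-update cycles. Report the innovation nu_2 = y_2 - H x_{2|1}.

step 1: x^-=[-0.5413, -2.8158]  P^-=[0.8223 -0.1921; -0.1921 1.4550]  S=[1.0323]  K=[0.7966; -0.1861]  nu=[-3.2087]  x^+=[-3.0972, -2.2187]  P^+=[0.1673 -0.0391; -0.0391 1.4193]
step 2: x^-=[-2.5531, -2.0920]  P^-=[0.3691 -0.0207; -0.0207 2.3873]  S=[0.5791]  K=[0.6373; -0.0358]  nu=[4.2031]  x^+=[0.1257, -2.2424]  P^+=[0.1338 -0.0075; -0.0075 2.3865]

innov = [4.2031]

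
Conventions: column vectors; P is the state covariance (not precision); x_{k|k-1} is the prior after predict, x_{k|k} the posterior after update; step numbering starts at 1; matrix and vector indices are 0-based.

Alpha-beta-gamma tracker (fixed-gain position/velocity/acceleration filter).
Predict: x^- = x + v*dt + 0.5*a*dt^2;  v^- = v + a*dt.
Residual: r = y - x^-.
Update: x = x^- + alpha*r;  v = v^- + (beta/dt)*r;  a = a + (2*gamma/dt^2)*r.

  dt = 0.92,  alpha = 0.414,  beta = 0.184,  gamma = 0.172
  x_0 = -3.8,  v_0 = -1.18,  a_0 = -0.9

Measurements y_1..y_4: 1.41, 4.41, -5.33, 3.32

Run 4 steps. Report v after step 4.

step 1: x_pred=-5.2665  r=6.6765  x^+=-2.5024  v^+=-0.6727  a^+=1.8135
step 2: x_pred=-2.3538  r=6.7638  x^+=0.4464  v^+=2.3485  a^+=4.5625
step 3: x_pred=4.5379  r=-9.8679  x^+=0.4526  v^+=4.5724  a^+=0.5519
step 4: x_pred=4.8928  r=-1.5728  x^+=4.2416  v^+=4.7657  a^+=-0.0873

v_post = 4.7657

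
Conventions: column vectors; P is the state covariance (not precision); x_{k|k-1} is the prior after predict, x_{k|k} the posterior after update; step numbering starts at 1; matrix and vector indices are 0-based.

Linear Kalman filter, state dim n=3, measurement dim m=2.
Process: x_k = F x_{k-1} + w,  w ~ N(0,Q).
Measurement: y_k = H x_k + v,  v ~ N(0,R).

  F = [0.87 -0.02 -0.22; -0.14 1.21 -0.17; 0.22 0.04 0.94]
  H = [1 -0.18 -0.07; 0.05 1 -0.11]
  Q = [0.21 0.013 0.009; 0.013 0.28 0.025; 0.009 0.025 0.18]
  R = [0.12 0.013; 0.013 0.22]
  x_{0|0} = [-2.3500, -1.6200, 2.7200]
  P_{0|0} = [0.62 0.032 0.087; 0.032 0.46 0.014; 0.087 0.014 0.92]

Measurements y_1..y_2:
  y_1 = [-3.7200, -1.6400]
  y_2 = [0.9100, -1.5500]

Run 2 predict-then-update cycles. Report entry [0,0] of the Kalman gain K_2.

step 1: x^-=[-2.6105, -2.0936, 1.9750]  P^-=[0.6897 -0.0193 0.0046; -0.0193 0.9798 -0.1094; 0.0046 -0.1094 1.0613]  S=[0.8502 -0.1349; -0.1349 1.2364]  K=[0.8312 0.1025; -0.0957 0.7909; -0.0894 -0.1925]  nu=[-1.3481, 0.8014]  x^+=[-3.6489, -1.3308, 1.9413]  P^+=[0.1123 0.0354 0.0693; 0.0354 0.1781 0.0645; 0.0693 0.0645 1.0133]
step 2: x^-=[-3.5750, -1.4294, 0.9688]  P^-=[0.3169 0.0452 -0.1266; 0.0452 0.5370 -0.0613; -0.1266 -0.0613 1.1152]  S=[0.4597 0.0030; 0.0030 0.7907]  K=[0.6904 0.0922; -0.1071 0.6910; -0.4196 -0.2391]  nu=[4.2955, 0.1647]  x^+=[-0.5942, -1.7758, -0.8730]  P^+=[0.0907 0.0274 0.0246; 0.0274 0.1547 0.0494; 0.0246 0.0494 0.9885]

K[0,0] = 0.6904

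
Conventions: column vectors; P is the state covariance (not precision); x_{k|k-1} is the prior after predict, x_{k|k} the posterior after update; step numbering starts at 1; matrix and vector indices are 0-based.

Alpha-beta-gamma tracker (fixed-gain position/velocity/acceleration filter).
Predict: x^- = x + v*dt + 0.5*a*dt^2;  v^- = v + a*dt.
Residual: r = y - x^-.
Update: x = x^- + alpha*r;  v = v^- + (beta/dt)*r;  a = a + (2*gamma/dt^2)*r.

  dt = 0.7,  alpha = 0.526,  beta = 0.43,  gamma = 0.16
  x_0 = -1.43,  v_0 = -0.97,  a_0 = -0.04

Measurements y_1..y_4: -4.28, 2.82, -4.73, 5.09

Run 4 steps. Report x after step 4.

x_post = 1.9788

step 1: x_pred=-2.1188  r=-2.1612  x^+=-3.2556  v^+=-2.3256  a^+=-1.4514
step 2: x_pred=-5.2391  r=8.0591  x^+=-1.0000  v^+=1.6090  a^+=3.8117
step 3: x_pred=1.0602  r=-5.7902  x^+=-1.9855  v^+=0.7204  a^+=0.0304
step 4: x_pred=-1.4738  r=6.5638  x^+=1.9788  v^+=4.7737  a^+=4.3169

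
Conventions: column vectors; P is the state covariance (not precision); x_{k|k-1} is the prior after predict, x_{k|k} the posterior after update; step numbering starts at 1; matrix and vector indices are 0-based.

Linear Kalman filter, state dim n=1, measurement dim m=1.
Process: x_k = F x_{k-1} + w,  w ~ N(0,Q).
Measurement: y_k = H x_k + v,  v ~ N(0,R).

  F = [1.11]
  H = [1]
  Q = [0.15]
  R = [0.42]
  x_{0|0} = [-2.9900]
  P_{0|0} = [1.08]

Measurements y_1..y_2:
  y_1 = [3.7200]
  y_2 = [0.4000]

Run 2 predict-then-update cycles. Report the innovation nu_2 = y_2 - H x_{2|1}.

innov = [-2.0027]

step 1: x^-=[-3.3189]  P^-=[1.4807]  S=[1.9007]  K=[0.7790]  nu=[7.0389]  x^+=[2.1646]  P^+=[0.3272]
step 2: x^-=[2.4027]  P^-=[0.5531]  S=[0.9731]  K=[0.5684]  nu=[-2.0027]  x^+=[1.2644]  P^+=[0.2387]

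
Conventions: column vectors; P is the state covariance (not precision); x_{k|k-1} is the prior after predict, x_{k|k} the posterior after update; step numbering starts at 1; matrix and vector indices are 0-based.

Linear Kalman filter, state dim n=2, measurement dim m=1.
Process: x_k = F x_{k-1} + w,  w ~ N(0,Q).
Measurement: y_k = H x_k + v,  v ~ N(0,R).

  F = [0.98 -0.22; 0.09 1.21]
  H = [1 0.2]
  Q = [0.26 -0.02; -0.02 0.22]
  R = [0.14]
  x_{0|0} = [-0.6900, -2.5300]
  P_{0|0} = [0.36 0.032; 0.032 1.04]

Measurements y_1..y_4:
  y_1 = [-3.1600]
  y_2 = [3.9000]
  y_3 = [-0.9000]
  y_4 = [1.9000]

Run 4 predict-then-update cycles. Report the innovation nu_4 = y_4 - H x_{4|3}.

step 1: x^-=[-0.1196, -3.1234]  P^-=[0.6423 -0.2278; -0.2278 1.7525]  S=[0.7613]  K=[0.7839; 0.1612]  nu=[-2.4157]  x^+=[-2.0132, -3.5128]  P^+=[0.1745 -0.3240; -0.3240 1.7328]
step 2: x^-=[-1.2001, -4.4317]  P^-=[0.6512 -0.8436; -0.8436 2.6878]  S=[0.5613]  K=[0.8596; -0.5453]  nu=[5.9864]  x^+=[3.9460, -7.6964]  P^+=[0.2365 -0.5805; -0.5805 2.5209]
step 3: x^-=[5.5603, -8.9575]  P^-=[0.8594 -1.3471; -1.3471 3.7863]  S=[0.6120]  K=[0.9640; -0.9637]  nu=[-4.6688]  x^+=[1.0596, -4.4581]  P^+=[0.2907 -0.7785; -0.7785 3.2179]
step 4: x^-=[2.0192, -5.2989]  P^-=[1.0306 -1.7587; -1.7587 4.7641]  S=[0.6577]  K=[1.0322; -1.2253]  nu=[0.9406]  x^+=[2.9901, -6.4515]  P^+=[0.3299 -0.9269; -0.9269 3.7766]

innov = [0.9406]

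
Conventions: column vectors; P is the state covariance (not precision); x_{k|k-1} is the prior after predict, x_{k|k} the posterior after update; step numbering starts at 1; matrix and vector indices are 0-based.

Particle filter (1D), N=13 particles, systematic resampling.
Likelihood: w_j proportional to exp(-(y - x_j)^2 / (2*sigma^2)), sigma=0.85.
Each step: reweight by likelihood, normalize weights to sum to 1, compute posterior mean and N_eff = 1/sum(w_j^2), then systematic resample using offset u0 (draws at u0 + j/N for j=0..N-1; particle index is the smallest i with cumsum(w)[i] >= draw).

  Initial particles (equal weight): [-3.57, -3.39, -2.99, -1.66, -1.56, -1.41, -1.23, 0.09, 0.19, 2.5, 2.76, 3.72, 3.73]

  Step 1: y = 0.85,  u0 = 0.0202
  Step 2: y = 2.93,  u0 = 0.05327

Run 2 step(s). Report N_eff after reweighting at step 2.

step 1: w=[0.0000, 0.0000, 0.0000, 0.0073, 0.0102, 0.0166, 0.0285, 0.3812, 0.4206, 0.0864, 0.0455, 0.0019, 0.0018]  mean=0.3833  Neff=3.0031  idx=[5, 7, 7, 7, 7, 7, 8, 8, 8, 8, 8, 9, 9]
step 2: w=[0.0000, 0.0021, 0.0021, 0.0021, 0.0021, 0.0021, 0.0031, 0.0031, 0.0031, 0.0031, 0.0031, 0.4871, 0.4871]  mean=2.4394  Neff=2.1069  idx=[11, 11, 11, 11, 11, 11, 12, 12, 12, 12, 12, 12, 12]

N_eff = 2.1069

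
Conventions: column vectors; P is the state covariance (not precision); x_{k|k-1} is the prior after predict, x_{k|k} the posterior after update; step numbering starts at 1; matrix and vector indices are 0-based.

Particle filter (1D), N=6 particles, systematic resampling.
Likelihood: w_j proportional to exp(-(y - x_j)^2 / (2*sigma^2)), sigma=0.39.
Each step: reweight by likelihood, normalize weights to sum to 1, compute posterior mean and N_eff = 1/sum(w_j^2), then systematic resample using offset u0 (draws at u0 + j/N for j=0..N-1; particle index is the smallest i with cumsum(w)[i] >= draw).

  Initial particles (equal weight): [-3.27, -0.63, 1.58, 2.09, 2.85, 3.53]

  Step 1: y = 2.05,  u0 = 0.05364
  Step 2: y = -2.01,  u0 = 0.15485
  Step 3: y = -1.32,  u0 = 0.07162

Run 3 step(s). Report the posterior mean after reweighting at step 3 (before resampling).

step 1: w=[0.0000, 0.0000, 0.3021, 0.6212, 0.0762, 0.0005]  mean=1.9945  Neff=2.0703  idx=[2, 2, 3, 3, 3, 3]
step 2: w=[0.5000, 0.5000, 0.0000, 0.0000, 0.0000, 0.0000]  mean=1.5800  Neff=2.0000  idx=[0, 0, 0, 1, 1, 1]
step 3: w=[0.1667, 0.1667, 0.1667, 0.1667, 0.1667, 0.1667]  mean=1.5800  Neff=6.0000  idx=[0, 1, 2, 3, 4, 5]

post_mean = 1.5800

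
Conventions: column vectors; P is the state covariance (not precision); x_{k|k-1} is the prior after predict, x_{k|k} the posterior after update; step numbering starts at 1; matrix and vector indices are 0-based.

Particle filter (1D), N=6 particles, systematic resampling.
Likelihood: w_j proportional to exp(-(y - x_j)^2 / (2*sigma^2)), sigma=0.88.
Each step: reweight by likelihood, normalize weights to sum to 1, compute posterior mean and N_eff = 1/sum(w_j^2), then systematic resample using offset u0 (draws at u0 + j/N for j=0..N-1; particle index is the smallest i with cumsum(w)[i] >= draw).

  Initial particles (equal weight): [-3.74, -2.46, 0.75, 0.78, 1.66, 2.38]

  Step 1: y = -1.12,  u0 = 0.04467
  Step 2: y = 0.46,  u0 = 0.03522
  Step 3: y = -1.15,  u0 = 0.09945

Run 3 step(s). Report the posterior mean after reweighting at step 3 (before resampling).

post_mean = 0.7644

step 1: w=[0.0222, 0.5868, 0.1956, 0.1819, 0.0127, 0.0007]  mean=-1.2154  Neff=2.4016  idx=[1, 1, 1, 1, 2, 3]
step 2: w=[0.0021, 0.0021, 0.0021, 0.0021, 0.4986, 0.4928]  mean=0.7373  Neff=2.0345  idx=[4, 4, 4, 5, 5, 5]
step 3: w=[0.1728, 0.1728, 0.1728, 0.1605, 0.1605, 0.1605]  mean=0.7644  Neff=5.9918  idx=[0, 1, 2, 3, 4, 5]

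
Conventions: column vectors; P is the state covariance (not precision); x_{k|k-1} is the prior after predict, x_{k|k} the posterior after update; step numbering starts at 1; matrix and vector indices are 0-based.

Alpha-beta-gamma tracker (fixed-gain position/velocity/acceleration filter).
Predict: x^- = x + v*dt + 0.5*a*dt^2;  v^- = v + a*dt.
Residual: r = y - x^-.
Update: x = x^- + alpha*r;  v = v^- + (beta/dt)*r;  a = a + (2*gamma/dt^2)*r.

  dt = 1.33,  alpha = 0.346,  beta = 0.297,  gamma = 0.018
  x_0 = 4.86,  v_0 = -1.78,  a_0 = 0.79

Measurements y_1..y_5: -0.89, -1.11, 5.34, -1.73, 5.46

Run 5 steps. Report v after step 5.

step 1: x_pred=3.1913  r=-4.0813  x^+=1.7792  v^+=-1.6407  a^+=0.7069
step 2: x_pred=0.2223  r=-1.3323  x^+=-0.2387  v^+=-0.9980  a^+=0.6798
step 3: x_pred=-0.9647  r=6.3047  x^+=1.2167  v^+=1.3141  a^+=0.8081
step 4: x_pred=3.6792  r=-5.4092  x^+=1.8076  v^+=1.1810  a^+=0.6980
step 5: x_pred=3.9957  r=1.4643  x^+=4.5024  v^+=2.4364  a^+=0.7278

v_post = 2.4364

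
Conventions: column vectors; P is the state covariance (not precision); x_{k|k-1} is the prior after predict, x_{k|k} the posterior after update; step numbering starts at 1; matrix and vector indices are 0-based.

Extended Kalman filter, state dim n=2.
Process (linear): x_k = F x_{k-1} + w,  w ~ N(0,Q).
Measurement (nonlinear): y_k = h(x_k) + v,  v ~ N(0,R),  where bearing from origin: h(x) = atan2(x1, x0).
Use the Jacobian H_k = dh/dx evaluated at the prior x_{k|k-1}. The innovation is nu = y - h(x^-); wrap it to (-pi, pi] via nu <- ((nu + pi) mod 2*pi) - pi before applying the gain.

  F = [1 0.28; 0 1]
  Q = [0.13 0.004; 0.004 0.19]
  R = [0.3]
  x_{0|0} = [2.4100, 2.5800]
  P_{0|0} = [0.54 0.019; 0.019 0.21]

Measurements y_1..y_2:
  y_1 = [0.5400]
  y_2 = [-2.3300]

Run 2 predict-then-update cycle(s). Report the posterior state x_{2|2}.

x_post = [4.4891, 1.8388]

step 1: x^-=[3.1324, 2.5800]  P^-=[0.6971 0.0818; 0.0818 0.4000]  H_jac=[-0.1567 0.1902]  S=[0.3267]  K=[-0.2867; 0.1937]  nu=[-0.1490]  x^+=[3.1751, 2.5511]  P^+=[0.6703 0.0999; 0.0999 0.3877]
step 2: x^-=[3.8894, 2.5511]  P^-=[0.8866 0.2125; 0.2125 0.5777]  H_jac=[-0.1179 0.1798]  S=[0.3220]  K=[-0.2060; 0.2447]  nu=[-2.9105]  x^+=[4.4891, 1.8388]  P^+=[0.8730 0.2287; 0.2287 0.5585]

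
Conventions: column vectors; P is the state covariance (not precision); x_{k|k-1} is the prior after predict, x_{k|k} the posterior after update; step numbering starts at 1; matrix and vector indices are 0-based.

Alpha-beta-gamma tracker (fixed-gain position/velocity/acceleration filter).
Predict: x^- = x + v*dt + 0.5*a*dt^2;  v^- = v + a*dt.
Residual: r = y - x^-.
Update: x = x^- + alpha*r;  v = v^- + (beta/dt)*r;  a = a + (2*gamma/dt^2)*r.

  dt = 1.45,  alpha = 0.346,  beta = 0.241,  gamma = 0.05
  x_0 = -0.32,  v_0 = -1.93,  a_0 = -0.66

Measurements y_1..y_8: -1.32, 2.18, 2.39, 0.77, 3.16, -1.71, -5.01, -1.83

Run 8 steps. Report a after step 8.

step 1: x_pred=-3.8123  r=2.4923  x^+=-2.9500  v^+=-2.4728  a^+=-0.5415
step 2: x_pred=-7.1047  r=9.2847  x^+=-3.8922  v^+=-1.7147  a^+=-0.0999
step 3: x_pred=-6.4835  r=8.8735  x^+=-3.4132  v^+=-0.3847  a^+=0.3222
step 4: x_pred=-3.6323  r=4.4023  x^+=-2.1091  v^+=0.8142  a^+=0.5316
step 5: x_pred=-0.3697  r=3.5297  x^+=0.8516  v^+=2.1716  a^+=0.6995
step 6: x_pred=4.7358  r=-6.4458  x^+=2.5055  v^+=2.1145  a^+=0.3929
step 7: x_pred=5.9846  r=-10.9946  x^+=2.1805  v^+=0.8568  a^+=-0.1301
step 8: x_pred=3.2861  r=-5.1161  x^+=1.5159  v^+=-0.1821  a^+=-0.3734

a_post = -0.3734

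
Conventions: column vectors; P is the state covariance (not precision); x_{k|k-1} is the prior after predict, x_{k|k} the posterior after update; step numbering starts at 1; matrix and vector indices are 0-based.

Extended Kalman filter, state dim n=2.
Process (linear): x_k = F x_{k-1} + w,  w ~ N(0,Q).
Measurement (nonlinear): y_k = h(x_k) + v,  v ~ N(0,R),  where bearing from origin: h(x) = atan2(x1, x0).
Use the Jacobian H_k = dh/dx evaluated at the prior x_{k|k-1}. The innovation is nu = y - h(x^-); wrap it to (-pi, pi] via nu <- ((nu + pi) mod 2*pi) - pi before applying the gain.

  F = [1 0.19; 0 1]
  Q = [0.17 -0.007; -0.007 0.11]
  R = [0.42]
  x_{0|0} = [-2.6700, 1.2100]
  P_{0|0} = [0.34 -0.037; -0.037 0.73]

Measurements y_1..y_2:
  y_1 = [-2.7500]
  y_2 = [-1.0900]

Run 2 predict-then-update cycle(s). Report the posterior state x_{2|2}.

x_post = [-3.0586, -0.5738]

step 1: x^-=[-2.4401, 1.2100]  P^-=[0.5223 0.0947; 0.0947 0.8400]  H_jac=[-0.1631 -0.3289]  S=[0.5349]  K=[-0.2175; -0.5454]  nu=[0.8519]  x^+=[-2.6254, 0.7454]  P^+=[0.4970 0.0312; 0.0312 0.6809]
step 2: x^-=[-2.4838, 0.7454]  P^-=[0.7034 0.1536; 0.1536 0.7909]  H_jac=[-0.1108 -0.3694]  S=[0.5491]  K=[-0.2453; -0.5630]  nu=[2.3431]  x^+=[-3.0586, -0.5738]  P^+=[0.6704 0.0778; 0.0778 0.6168]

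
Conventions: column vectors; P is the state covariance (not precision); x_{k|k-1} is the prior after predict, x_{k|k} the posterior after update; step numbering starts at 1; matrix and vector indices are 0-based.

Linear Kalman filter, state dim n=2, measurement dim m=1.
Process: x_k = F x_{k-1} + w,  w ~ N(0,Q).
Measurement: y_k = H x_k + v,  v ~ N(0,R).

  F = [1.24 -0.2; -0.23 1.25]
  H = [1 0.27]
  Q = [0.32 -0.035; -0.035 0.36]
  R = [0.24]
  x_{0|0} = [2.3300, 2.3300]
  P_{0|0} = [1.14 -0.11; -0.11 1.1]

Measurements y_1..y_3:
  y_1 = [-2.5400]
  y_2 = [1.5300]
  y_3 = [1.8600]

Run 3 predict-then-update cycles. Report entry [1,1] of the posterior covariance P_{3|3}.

step 1: x^-=[2.4232, 2.3766]  P^-=[2.1714 -0.8107; -0.8107 2.2023]  S=[2.1342]  K=[0.9149; -0.1012]  nu=[-5.6049]  x^+=[-2.7046, 2.9440]  P^+=[0.3851 -0.6130; -0.6130 2.1804]
step 2: x^-=[-3.9425, 4.3021]  P^-=[1.3034 -1.6683; -1.6683 4.1398]  S=[0.9443]  K=[0.9033; -0.5830]  nu=[4.3109]  x^+=[-0.0486, 1.7886]  P^+=[0.5330 -1.1710; -1.1710 3.8188]
step 3: x^-=[-0.4180, 2.2469]  P^-=[1.8730 -3.0106; -3.0106 7.0284]  S=[0.9997]  K=[1.0605; -1.1133]  nu=[1.6713]  x^+=[1.3545, 0.3862]  P^+=[0.7487 -1.8303; -1.8303 5.7893]

P_post[1,1] = 5.7893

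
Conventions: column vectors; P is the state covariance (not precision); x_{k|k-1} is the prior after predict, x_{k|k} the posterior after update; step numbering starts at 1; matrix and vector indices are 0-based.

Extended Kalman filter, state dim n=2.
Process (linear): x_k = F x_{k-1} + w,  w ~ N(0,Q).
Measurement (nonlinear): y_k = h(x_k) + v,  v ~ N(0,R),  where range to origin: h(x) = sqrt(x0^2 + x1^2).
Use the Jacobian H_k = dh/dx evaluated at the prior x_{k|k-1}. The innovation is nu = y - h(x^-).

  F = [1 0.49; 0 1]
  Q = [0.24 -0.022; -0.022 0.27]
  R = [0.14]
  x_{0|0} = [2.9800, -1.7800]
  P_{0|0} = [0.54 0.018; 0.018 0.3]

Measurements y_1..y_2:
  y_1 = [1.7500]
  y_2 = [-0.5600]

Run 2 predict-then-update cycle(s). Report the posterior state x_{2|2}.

x_post = [0.8486, 0.3856]

step 1: x^-=[2.1078, -1.7800]  P^-=[0.8697 0.1430; 0.1430 0.5700]  H_jac=[0.7640 -0.6452]  S=[0.7439]  K=[0.7691; -0.3475]  nu=[-1.0088]  x^+=[1.3319, -1.4294]  P^+=[0.4296 0.3418; 0.3418 0.4802]
step 2: x^-=[0.6315, -1.4294]  P^-=[1.1199 0.5551; 0.5551 0.7502]  H_jac=[0.4041 -0.9147]  S=[0.5402]  K=[-0.1023; -0.8551]  nu=[-2.1227]  x^+=[0.8486, 0.3856]  P^+=[1.1142 0.5079; 0.5079 0.3552]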